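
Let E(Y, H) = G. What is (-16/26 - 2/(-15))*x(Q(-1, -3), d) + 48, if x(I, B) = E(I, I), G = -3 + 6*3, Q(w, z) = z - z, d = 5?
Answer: 530/13 ≈ 40.769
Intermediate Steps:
Q(w, z) = 0
G = 15 (G = -3 + 18 = 15)
E(Y, H) = 15
x(I, B) = 15
(-16/26 - 2/(-15))*x(Q(-1, -3), d) + 48 = (-16/26 - 2/(-15))*15 + 48 = (-16*1/26 - 2*(-1/15))*15 + 48 = (-8/13 + 2/15)*15 + 48 = -94/195*15 + 48 = -94/13 + 48 = 530/13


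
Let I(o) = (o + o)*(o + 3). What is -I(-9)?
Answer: -108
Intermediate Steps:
I(o) = 2*o*(3 + o) (I(o) = (2*o)*(3 + o) = 2*o*(3 + o))
-I(-9) = -2*(-9)*(3 - 9) = -2*(-9)*(-6) = -1*108 = -108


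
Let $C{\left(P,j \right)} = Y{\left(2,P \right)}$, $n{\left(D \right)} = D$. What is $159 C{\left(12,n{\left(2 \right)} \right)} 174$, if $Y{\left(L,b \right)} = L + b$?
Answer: $387324$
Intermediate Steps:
$C{\left(P,j \right)} = 2 + P$
$159 C{\left(12,n{\left(2 \right)} \right)} 174 = 159 \left(2 + 12\right) 174 = 159 \cdot 14 \cdot 174 = 2226 \cdot 174 = 387324$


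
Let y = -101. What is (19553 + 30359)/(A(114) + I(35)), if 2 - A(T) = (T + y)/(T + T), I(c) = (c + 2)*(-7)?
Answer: -11379936/58609 ≈ -194.17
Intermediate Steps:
I(c) = -14 - 7*c (I(c) = (2 + c)*(-7) = -14 - 7*c)
A(T) = 2 - (-101 + T)/(2*T) (A(T) = 2 - (T - 101)/(T + T) = 2 - (-101 + T)/(2*T))
(19553 + 30359)/(A(114) + I(35)) = (19553 + 30359)/((½)*(101 + 3*114)/114 + (-14 - 7*35)) = 49912/((½)*(1/114)*(101 + 342) + (-14 - 245)) = 49912/((½)*(1/114)*443 - 259) = 49912/(443/228 - 259) = 49912/(-58609/228) = 49912*(-228/58609) = -11379936/58609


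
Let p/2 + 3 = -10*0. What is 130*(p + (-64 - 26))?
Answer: -12480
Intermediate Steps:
p = -6 (p = -6 + 2*(-10*0) = -6 + 2*0 = -6 + 0 = -6)
130*(p + (-64 - 26)) = 130*(-6 + (-64 - 26)) = 130*(-6 - 90) = 130*(-96) = -12480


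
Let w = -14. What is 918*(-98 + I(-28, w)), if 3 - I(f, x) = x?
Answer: -74358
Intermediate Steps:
I(f, x) = 3 - x
918*(-98 + I(-28, w)) = 918*(-98 + (3 - 1*(-14))) = 918*(-98 + (3 + 14)) = 918*(-98 + 17) = 918*(-81) = -74358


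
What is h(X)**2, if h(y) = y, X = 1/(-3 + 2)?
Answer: 1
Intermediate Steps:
X = -1 (X = 1/(-1) = -1)
h(X)**2 = (-1)**2 = 1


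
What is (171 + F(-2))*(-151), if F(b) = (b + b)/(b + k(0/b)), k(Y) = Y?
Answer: -26123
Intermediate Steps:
F(b) = 2 (F(b) = (b + b)/(b + 0/b) = (2*b)/(b + 0) = (2*b)/b = 2)
(171 + F(-2))*(-151) = (171 + 2)*(-151) = 173*(-151) = -26123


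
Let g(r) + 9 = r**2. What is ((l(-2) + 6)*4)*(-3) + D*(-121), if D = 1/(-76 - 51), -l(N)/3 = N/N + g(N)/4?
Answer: -10166/127 ≈ -80.047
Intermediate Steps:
g(r) = -9 + r**2
l(N) = 15/4 - 3*N**2/4 (l(N) = -3*(N/N + (-9 + N**2)/4) = -3*(1 + (-9 + N**2)*(1/4)) = -3*(1 + (-9/4 + N**2/4)) = -3*(-5/4 + N**2/4) = 15/4 - 3*N**2/4)
D = -1/127 (D = 1/(-127) = -1/127 ≈ -0.0078740)
((l(-2) + 6)*4)*(-3) + D*(-121) = (((15/4 - 3/4*(-2)**2) + 6)*4)*(-3) - 1/127*(-121) = (((15/4 - 3/4*4) + 6)*4)*(-3) + 121/127 = (((15/4 - 3) + 6)*4)*(-3) + 121/127 = ((3/4 + 6)*4)*(-3) + 121/127 = ((27/4)*4)*(-3) + 121/127 = 27*(-3) + 121/127 = -81 + 121/127 = -10166/127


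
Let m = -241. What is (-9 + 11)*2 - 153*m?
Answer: 36877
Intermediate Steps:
(-9 + 11)*2 - 153*m = (-9 + 11)*2 - 153*(-241) = 2*2 + 36873 = 4 + 36873 = 36877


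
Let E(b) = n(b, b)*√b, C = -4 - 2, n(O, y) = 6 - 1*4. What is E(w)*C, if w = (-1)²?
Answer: -12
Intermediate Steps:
n(O, y) = 2 (n(O, y) = 6 - 4 = 2)
C = -6
w = 1
E(b) = 2*√b
E(w)*C = (2*√1)*(-6) = (2*1)*(-6) = 2*(-6) = -12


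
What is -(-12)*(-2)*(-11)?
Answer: 264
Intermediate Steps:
-(-12)*(-2)*(-11) = -12*2*(-11) = -24*(-11) = 264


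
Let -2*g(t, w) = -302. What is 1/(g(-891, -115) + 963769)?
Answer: 1/963920 ≈ 1.0374e-6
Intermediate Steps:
g(t, w) = 151 (g(t, w) = -½*(-302) = 151)
1/(g(-891, -115) + 963769) = 1/(151 + 963769) = 1/963920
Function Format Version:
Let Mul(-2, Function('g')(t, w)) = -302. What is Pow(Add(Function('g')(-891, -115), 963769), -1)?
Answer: Rational(1, 963920) ≈ 1.0374e-6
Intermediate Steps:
Function('g')(t, w) = 151 (Function('g')(t, w) = Mul(Rational(-1, 2), -302) = 151)
Pow(Add(Function('g')(-891, -115), 963769), -1) = Pow(Add(151, 963769), -1) = Pow(963920, -1) = Rational(1, 963920)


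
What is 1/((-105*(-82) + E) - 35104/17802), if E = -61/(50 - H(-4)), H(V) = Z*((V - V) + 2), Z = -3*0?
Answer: 445050/3830459939 ≈ 0.00011619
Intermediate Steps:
Z = 0
H(V) = 0 (H(V) = 0*((V - V) + 2) = 0*(0 + 2) = 0*2 = 0)
E = -61/50 (E = -61/(50 - 1*0) = -61/(50 + 0) = -61/50 ≈ -1.2200)
1/((-105*(-82) + E) - 35104/17802) = 1/((-105*(-82) - 61/50) - 35104/17802) = 1/((8610 - 61/50) - 35104*1/17802) = 1/(430439/50 - 17552/8901) = 1/(3830459939/445050) = 445050/3830459939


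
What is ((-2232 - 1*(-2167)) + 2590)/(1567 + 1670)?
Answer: 2525/3237 ≈ 0.78004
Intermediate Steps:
((-2232 - 1*(-2167)) + 2590)/(1567 + 1670) = ((-2232 + 2167) + 2590)/3237 = (-65 + 2590)*(1/3237) = 2525*(1/3237) = 2525/3237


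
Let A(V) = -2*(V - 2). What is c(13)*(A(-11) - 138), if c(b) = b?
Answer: -1456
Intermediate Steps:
A(V) = 4 - 2*V (A(V) = -2*(-2 + V) = 4 - 2*V)
c(13)*(A(-11) - 138) = 13*((4 - 2*(-11)) - 138) = 13*((4 + 22) - 138) = 13*(26 - 138) = 13*(-112) = -1456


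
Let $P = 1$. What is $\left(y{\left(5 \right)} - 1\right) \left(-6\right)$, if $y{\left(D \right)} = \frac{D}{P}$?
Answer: $-24$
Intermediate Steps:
$y{\left(D \right)} = D$ ($y{\left(D \right)} = \frac{D}{1} = D 1 = D$)
$\left(y{\left(5 \right)} - 1\right) \left(-6\right) = \left(5 - 1\right) \left(-6\right) = 4 \left(-6\right) = -24$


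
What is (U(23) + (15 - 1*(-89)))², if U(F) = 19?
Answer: 15129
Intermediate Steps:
(U(23) + (15 - 1*(-89)))² = (19 + (15 - 1*(-89)))² = (19 + (15 + 89))² = (19 + 104)² = 123² = 15129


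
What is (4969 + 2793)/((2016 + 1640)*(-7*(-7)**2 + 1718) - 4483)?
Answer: 7762/5022517 ≈ 0.0015454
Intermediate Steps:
(4969 + 2793)/((2016 + 1640)*(-7*(-7)**2 + 1718) - 4483) = 7762/(3656*(-7*49 + 1718) - 4483) = 7762/(3656*(-343 + 1718) - 4483) = 7762/(3656*1375 - 4483) = 7762/(5027000 - 4483) = 7762/5022517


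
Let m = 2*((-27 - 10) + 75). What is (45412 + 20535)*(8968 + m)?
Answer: 596424668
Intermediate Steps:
m = 76 (m = 2*(-37 + 75) = 2*38 = 76)
(45412 + 20535)*(8968 + m) = (45412 + 20535)*(8968 + 76) = 65947*9044 = 596424668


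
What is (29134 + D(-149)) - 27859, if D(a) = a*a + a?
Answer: 23327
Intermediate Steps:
D(a) = a + a² (D(a) = a² + a = a + a²)
(29134 + D(-149)) - 27859 = (29134 - 149*(1 - 149)) - 27859 = (29134 - 149*(-148)) - 27859 = (29134 + 22052) - 27859 = 51186 - 27859 = 23327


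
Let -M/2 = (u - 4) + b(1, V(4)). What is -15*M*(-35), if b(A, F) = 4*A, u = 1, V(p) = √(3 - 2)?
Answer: -1050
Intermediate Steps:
V(p) = 1 (V(p) = √1 = 1)
M = -2 (M = -2*((1 - 4) + 4*1) = -2*(-3 + 4) = -2*1 = -2)
-15*M*(-35) = -15*(-2)*(-35) = 30*(-35) = -1050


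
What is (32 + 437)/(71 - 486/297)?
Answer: 737/109 ≈ 6.7615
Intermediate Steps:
(32 + 437)/(71 - 486/297) = 469/(71 - 486*1/297) = 469/(71 - 18/11) = 469/(763/11) = 469*(11/763) = 737/109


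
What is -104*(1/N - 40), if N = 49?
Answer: 203736/49 ≈ 4157.9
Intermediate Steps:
-104*(1/N - 40) = -104*(1/49 - 40) = -104*(-1959/49) = 203736/49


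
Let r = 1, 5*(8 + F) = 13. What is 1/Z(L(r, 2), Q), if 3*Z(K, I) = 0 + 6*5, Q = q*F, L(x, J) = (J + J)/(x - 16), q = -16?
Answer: ⅒ ≈ 0.10000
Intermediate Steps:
F = -27/5 (F = -8 + (⅕)*13 = -8 + 13/5 = -27/5 ≈ -5.4000)
L(x, J) = 2*J/(-16 + x) (L(x, J) = (2*J)/(-16 + x) = 2*J/(-16 + x))
Q = 432/5 (Q = -16*(-27/5) = 432/5 ≈ 86.400)
Z(K, I) = 10 (Z(K, I) = (0 + 6*5)/3 = (0 + 30)/3 = (⅓)*30 = 10)
1/Z(L(r, 2), Q) = 1/10 = ⅒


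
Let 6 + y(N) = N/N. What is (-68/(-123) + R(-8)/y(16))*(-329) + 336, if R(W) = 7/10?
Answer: 1231069/6150 ≈ 200.17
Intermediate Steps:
y(N) = -5 (y(N) = -6 + N/N = -6 + 1 = -5)
R(W) = 7/10 (R(W) = 7*(⅒) = 7/10)
(-68/(-123) + R(-8)/y(16))*(-329) + 336 = (-68/(-123) + (7/10)/(-5))*(-329) + 336 = (-68*(-1/123) + (7/10)*(-⅕))*(-329) + 336 = (68/123 - 7/50)*(-329) + 336 = (2539/6150)*(-329) + 336 = -835331/6150 + 336 = 1231069/6150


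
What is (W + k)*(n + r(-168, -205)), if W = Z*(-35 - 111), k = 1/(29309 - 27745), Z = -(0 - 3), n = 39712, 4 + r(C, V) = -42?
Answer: -13586219823/782 ≈ -1.7374e+7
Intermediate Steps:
r(C, V) = -46 (r(C, V) = -4 - 42 = -46)
Z = 3 (Z = -1*(-3) = 3)
k = 1/1564 ≈ 0.00063939
W = -438 (W = 3*(-35 - 111) = 3*(-146) = -438)
(W + k)*(n + r(-168, -205)) = (-438 + 1/1564)*(39712 - 46) = -685031/1564*39666 = -13586219823/782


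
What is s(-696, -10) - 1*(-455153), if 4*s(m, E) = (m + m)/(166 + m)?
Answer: 120615719/265 ≈ 4.5515e+5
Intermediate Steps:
s(m, E) = m/(2*(166 + m)) (s(m, E) = ((m + m)/(166 + m))/4 = ((2*m)/(166 + m))/4 = (2*m/(166 + m))/4 = m/(2*(166 + m)))
s(-696, -10) - 1*(-455153) = (1/2)*(-696)/(166 - 696) - 1*(-455153) = (1/2)*(-696)/(-530) + 455153 = (1/2)*(-696)*(-1/530) + 455153 = 174/265 + 455153 = 120615719/265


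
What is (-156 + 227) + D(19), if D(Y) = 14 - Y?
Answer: 66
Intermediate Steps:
(-156 + 227) + D(19) = (-156 + 227) + (14 - 1*19) = 71 + (14 - 19) = 71 - 5 = 66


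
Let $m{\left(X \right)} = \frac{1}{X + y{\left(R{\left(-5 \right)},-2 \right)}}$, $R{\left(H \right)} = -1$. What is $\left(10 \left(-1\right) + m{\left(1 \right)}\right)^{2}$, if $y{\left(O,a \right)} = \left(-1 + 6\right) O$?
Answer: $\frac{1681}{16} \approx 105.06$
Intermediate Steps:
$y{\left(O,a \right)} = 5 O$
$m{\left(X \right)} = \frac{1}{-5 + X}$ ($m{\left(X \right)} = \frac{1}{X + 5 \left(-1\right)} = \frac{1}{X - 5} = \frac{1}{-5 + X}$)
$\left(10 \left(-1\right) + m{\left(1 \right)}\right)^{2} = \left(10 \left(-1\right) + \frac{1}{-5 + 1}\right)^{2} = \left(-10 + \frac{1}{-4}\right)^{2} = \left(-10 - \frac{1}{4}\right)^{2} = \left(- \frac{41}{4}\right)^{2} = \frac{1681}{16}$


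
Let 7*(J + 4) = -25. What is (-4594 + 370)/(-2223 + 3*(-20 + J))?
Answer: 2464/1345 ≈ 1.8320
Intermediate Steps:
J = -53/7 (J = -4 + (1/7)*(-25) = -4 - 25/7 = -53/7 ≈ -7.5714)
(-4594 + 370)/(-2223 + 3*(-20 + J)) = (-4594 + 370)/(-2223 + 3*(-20 - 53/7)) = -4224/(-2223 + 3*(-193/7)) = -4224/(-2223 - 579/7) = -4224/(-16140/7) = -4224*(-7/16140) = 2464/1345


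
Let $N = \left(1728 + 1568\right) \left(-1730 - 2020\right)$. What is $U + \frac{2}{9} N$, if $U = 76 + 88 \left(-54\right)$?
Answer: $- \frac{8254028}{3} \approx -2.7513 \cdot 10^{6}$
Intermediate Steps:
$N = -12360000$ ($N = 3296 \left(-3750\right) = -12360000$)
$U = -4676$ ($U = 76 - 4752 = -4676$)
$U + \frac{2}{9} N = -4676 + \frac{2}{9} \left(-12360000\right) = -4676 - \frac{8240000}{3} = - \frac{8254028}{3}$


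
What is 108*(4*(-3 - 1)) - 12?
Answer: -1740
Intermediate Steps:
108*(4*(-3 - 1)) - 12 = 108*(4*(-4)) - 12 = 108*(-16) - 12 = -1728 - 12 = -1740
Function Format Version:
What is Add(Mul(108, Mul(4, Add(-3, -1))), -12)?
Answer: -1740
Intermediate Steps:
Add(Mul(108, Mul(4, Add(-3, -1))), -12) = Add(Mul(108, Mul(4, -4)), -12) = Add(Mul(108, -16), -12) = Add(-1728, -12) = -1740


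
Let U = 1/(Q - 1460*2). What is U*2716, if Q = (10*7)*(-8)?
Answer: -679/870 ≈ -0.78046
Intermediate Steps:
Q = -560 (Q = 70*(-8) = -560)
U = -1/3480 (U = 1/(-560 - 1460*2) = 1/(-560 - 292*10) = 1/(-560 - 2920) = 1/(-3480) = -1/3480 ≈ -0.00028736)
U*2716 = -1/3480*2716 = -679/870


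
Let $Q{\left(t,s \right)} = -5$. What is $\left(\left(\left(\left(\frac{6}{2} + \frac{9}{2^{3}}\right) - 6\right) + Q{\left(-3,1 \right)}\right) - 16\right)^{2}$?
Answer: $\frac{33489}{64} \approx 523.27$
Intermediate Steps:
$\left(\left(\left(\left(\frac{6}{2} + \frac{9}{2^{3}}\right) - 6\right) + Q{\left(-3,1 \right)}\right) - 16\right)^{2} = \left(\left(\left(\left(\frac{6}{2} + \frac{9}{2^{3}}\right) - 6\right) - 5\right) - 16\right)^{2} = \left(\left(\left(\left(6 \cdot \frac{1}{2} + \frac{9}{8}\right) - 6\right) - 5\right) - 16\right)^{2} = \left(\left(\left(\left(3 + 9 \cdot \frac{1}{8}\right) - 6\right) - 5\right) - 16\right)^{2} = \left(\left(\left(\left(3 + \frac{9}{8}\right) - 6\right) - 5\right) - 16\right)^{2} = \left(\left(\left(\frac{33}{8} - 6\right) - 5\right) - 16\right)^{2} = \left(\left(- \frac{15}{8} - 5\right) - 16\right)^{2} = \left(- \frac{55}{8} - 16\right)^{2} = \left(- \frac{183}{8}\right)^{2} = \frac{33489}{64}$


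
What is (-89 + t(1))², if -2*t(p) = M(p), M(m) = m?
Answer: 32041/4 ≈ 8010.3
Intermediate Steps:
t(p) = -p/2
(-89 + t(1))² = (-89 - ½*1)² = (-89 - ½)² = (-179/2)² = 32041/4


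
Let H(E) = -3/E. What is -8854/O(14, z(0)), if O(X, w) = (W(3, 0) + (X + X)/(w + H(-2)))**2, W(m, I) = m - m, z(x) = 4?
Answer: -535667/1568 ≈ -341.62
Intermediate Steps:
W(m, I) = 0
O(X, w) = 4*X**2/(3/2 + w)**2 (O(X, w) = (0 + (X + X)/(w - 3/(-2)))**2 = (0 + (2*X)/(w - 3*(-1/2)))**2 = (0 + (2*X)/(w + 3/2))**2 = (0 + (2*X)/(3/2 + w))**2 = (0 + 2*X/(3/2 + w))**2 = (2*X/(3/2 + w))**2 = 4*X**2/(3/2 + w)**2)
-8854/O(14, z(0)) = -8854*(3 + 2*4)**2/3136 = -8854*(3 + 8)**2/3136 = -8854/(16*196/11**2) = -8854/(16*196*(1/121)) = -8854/3136/121 = -8854*121/3136 = -535667/1568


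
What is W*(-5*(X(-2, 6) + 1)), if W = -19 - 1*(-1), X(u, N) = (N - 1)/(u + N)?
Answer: 405/2 ≈ 202.50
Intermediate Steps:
X(u, N) = (-1 + N)/(N + u)
W = -18 (W = -19 + 1 = -18)
W*(-5*(X(-2, 6) + 1)) = -(-90)*((-1 + 6)/(6 - 2) + 1) = -(-90)*(5/4 + 1) = -(-90)*9/4 = -18*(-45/4) = 405/2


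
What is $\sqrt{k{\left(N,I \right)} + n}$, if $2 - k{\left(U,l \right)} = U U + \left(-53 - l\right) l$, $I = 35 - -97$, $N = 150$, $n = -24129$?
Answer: $i \sqrt{22207} \approx 149.02 i$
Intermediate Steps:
$I = 132$ ($I = 35 + 97 = 132$)
$k{\left(U,l \right)} = 2 - U^{2} - l \left(-53 - l\right)$ ($k{\left(U,l \right)} = 2 - \left(U U + \left(-53 - l\right) l\right) = 2 - \left(U^{2} + l \left(-53 - l\right)\right) = 2 - U^{2} - l \left(-53 - l\right)$)
$\sqrt{k{\left(N,I \right)} + n} = \sqrt{\left(2 + 132^{2} - 150^{2} + 53 \cdot 132\right) - 24129} = \sqrt{\left(2 + 17424 - 22500 + 6996\right) - 24129} = \sqrt{1922 - 24129} = \sqrt{-22207} = i \sqrt{22207}$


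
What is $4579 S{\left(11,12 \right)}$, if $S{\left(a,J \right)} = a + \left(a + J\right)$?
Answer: $155686$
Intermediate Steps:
$S{\left(a,J \right)} = J + 2 a$ ($S{\left(a,J \right)} = a + \left(J + a\right) = J + 2 a$)
$4579 S{\left(11,12 \right)} = 4579 \left(12 + 2 \cdot 11\right) = 4579 \left(12 + 22\right) = 4579 \cdot 34 = 155686$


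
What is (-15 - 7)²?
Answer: 484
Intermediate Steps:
(-15 - 7)² = (-22)² = 484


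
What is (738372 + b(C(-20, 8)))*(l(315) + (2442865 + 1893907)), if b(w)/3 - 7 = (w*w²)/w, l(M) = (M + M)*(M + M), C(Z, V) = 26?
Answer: 3504910155912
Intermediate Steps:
l(M) = 4*M² (l(M) = (2*M)*(2*M) = 4*M²)
b(w) = 21 + 3*w² (b(w) = 21 + 3*((w*w²)/w) = 21 + 3*(w³/w) = 21 + 3*w²)
(738372 + b(C(-20, 8)))*(l(315) + (2442865 + 1893907)) = (738372 + (21 + 3*26²))*(4*315² + (2442865 + 1893907)) = (738372 + (21 + 3*676))*(4*99225 + 4336772) = (738372 + (21 + 2028))*(396900 + 4336772) = (738372 + 2049)*4733672 = 740421*4733672 = 3504910155912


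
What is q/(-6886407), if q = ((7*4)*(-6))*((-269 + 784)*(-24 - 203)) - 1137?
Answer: -6546301/2295469 ≈ -2.8518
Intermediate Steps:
q = 19638903 (q = (28*(-6))*(515*(-227)) - 1137 = -168*(-116905) - 1137 = 19640040 - 1137 = 19638903)
q/(-6886407) = 19638903/(-6886407) = 19638903*(-1/6886407) = -6546301/2295469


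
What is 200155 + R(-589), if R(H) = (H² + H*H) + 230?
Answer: 894227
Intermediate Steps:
R(H) = 230 + 2*H² (R(H) = (H² + H²) + 230 = 2*H² + 230 = 230 + 2*H²)
200155 + R(-589) = 200155 + (230 + 2*(-589)²) = 200155 + (230 + 2*346921) = 200155 + (230 + 693842) = 200155 + 694072 = 894227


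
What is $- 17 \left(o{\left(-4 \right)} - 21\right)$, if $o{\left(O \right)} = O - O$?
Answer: $357$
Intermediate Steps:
$o{\left(O \right)} = 0$
$- 17 \left(o{\left(-4 \right)} - 21\right) = - 17 \left(0 - 21\right) = \left(-17\right) \left(-21\right) = 357$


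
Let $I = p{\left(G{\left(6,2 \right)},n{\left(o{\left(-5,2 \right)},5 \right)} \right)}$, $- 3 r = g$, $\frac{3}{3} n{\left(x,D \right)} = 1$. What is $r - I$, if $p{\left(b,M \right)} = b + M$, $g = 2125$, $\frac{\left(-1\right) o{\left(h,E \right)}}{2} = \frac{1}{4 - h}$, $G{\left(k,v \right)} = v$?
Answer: $- \frac{2134}{3} \approx -711.33$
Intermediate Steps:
$o{\left(h,E \right)} = - \frac{2}{4 - h}$
$n{\left(x,D \right)} = 1$
$r = - \frac{2125}{3}$ ($r = \left(- \frac{1}{3}\right) 2125 = - \frac{2125}{3} \approx -708.33$)
$p{\left(b,M \right)} = M + b$
$I = 3$ ($I = 1 + 2 = 3$)
$r - I = - \frac{2125}{3} - 3 = - \frac{2134}{3}$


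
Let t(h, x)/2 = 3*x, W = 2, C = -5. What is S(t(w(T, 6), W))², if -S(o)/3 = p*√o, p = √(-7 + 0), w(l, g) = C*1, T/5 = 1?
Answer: -756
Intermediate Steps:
T = 5 (T = 5*1 = 5)
w(l, g) = -5 (w(l, g) = -5*1 = -5)
t(h, x) = 6*x (t(h, x) = 2*(3*x) = 6*x)
p = I*√7 (p = √(-7) = I*√7 ≈ 2.6458*I)
S(o) = -3*I*√7*√o
S(t(w(T, 6), W))² = (-3*I*√7*√(6*2))² = (-3*I*√7*√12)² = (-3*I*√7*2*√3)² = (-6*I*√21)² = -756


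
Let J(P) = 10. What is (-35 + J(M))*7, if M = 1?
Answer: -175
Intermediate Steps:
(-35 + J(M))*7 = (-35 + 10)*7 = -25*7 = -175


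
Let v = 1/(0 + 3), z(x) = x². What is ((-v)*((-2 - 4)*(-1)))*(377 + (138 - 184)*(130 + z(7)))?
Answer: 15714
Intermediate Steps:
v = ⅓ (v = 1/3 = ⅓ ≈ 0.33333)
((-v)*((-2 - 4)*(-1)))*(377 + (138 - 184)*(130 + z(7))) = ((-1*⅓)*((-2 - 4)*(-1)))*(377 + (138 - 184)*(130 + 7²)) = (-(-2)*(-1))*(377 - 46*(130 + 49)) = (-⅓*6)*(377 - 46*179) = -2*(377 - 8234) = -2*(-7857) = 15714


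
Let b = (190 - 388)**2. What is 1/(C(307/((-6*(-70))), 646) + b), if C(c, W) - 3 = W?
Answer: 1/39853 ≈ 2.5092e-5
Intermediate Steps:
b = 39204 (b = (-198)**2 = 39204)
C(c, W) = 3 + W
1/(C(307/((-6*(-70))), 646) + b) = 1/((3 + 646) + 39204) = 1/(649 + 39204) = 1/39853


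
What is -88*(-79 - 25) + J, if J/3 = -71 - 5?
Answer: 8924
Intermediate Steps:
J = -228 (J = 3*(-71 - 5) = 3*(-76) = -228)
-88*(-79 - 25) + J = -88*(-79 - 25) - 228 = -88*(-104) - 228 = 9152 - 228 = 8924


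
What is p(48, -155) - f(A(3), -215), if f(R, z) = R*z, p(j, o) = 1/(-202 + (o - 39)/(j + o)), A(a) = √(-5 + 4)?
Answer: -107/21420 + 215*I ≈ -0.0049953 + 215.0*I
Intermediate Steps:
A(a) = I (A(a) = √(-1) = I)
p(j, o) = 1/(-202 + (-39 + o)/(j + o))
p(48, -155) - f(A(3), -215) = (-1*48 - 1*(-155))/(39 + 201*(-155) + 202*48) - I*(-215) = (-48 + 155)/(39 - 31155 + 9696) - (-215)*I = 107/(-21420) + 215*I = -1/21420*107 + 215*I = -107/21420 + 215*I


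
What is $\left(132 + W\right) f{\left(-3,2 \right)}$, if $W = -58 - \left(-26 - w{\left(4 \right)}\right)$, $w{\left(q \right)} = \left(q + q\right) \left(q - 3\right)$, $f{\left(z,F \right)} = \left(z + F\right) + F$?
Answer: $108$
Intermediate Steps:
$f{\left(z,F \right)} = z + 2 F$ ($f{\left(z,F \right)} = \left(F + z\right) + F = z + 2 F$)
$w{\left(q \right)} = 2 q \left(-3 + q\right)$
$W = -24$ ($W = -58 - \left(-26 - 2 \cdot 4 \left(-3 + 4\right)\right) = -58 - \left(-26 - 2 \cdot 4 \cdot 1\right) = -58 - \left(-26 - 8\right) = -58 - -34 = -58 + 34 = -24$)
$\left(132 + W\right) f{\left(-3,2 \right)} = \left(132 - 24\right) \left(-3 + 2 \cdot 2\right) = 108 \left(-3 + 4\right) = 108 \cdot 1 = 108$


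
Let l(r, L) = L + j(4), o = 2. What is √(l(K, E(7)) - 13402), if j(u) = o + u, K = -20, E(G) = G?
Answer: I*√13389 ≈ 115.71*I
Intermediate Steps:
j(u) = 2 + u
l(r, L) = 6 + L (l(r, L) = L + (2 + 4) = L + 6 = 6 + L)
√(l(K, E(7)) - 13402) = √((6 + 7) - 13402) = √(13 - 13402) = √(-13389) = I*√13389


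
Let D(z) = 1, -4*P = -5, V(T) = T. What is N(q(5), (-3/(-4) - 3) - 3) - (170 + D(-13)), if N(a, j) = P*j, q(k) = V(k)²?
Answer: -2841/16 ≈ -177.56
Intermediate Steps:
P = 5/4 (P = -¼*(-5) = 5/4 ≈ 1.2500)
q(k) = k²
N(a, j) = 5*j/4
N(q(5), (-3/(-4) - 3) - 3) - (170 + D(-13)) = 5*((-3/(-4) - 3) - 3)/4 - (170 + 1) = 5*((-3*(-¼) - 3) - 3)/4 - 1*171 = 5*((¾ - 3) - 3)/4 - 171 = 5*(-9/4 - 3)/4 - 171 = (5/4)*(-21/4) - 171 = -105/16 - 171 = -2841/16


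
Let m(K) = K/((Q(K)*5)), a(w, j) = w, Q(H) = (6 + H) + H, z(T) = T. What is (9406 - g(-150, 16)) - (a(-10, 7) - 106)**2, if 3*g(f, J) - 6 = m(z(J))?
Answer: -1154828/285 ≈ -4052.0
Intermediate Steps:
Q(H) = 6 + 2*H
m(K) = K/(30 + 10*K) (m(K) = K/(((6 + 2*K)*5)) = K/(30 + 10*K))
g(f, J) = 2 + J/(30*(3 + J)) (g(f, J) = 2 + (J/(10*(3 + J)))/3 = 2 + J/(30*(3 + J)))
(9406 - g(-150, 16)) - (a(-10, 7) - 106)**2 = (9406 - (180 + 61*16)/(30*(3 + 16))) - (-10 - 106)**2 = (9406 - (180 + 976)/(30*19)) - 1*(-116)**2 = (9406 - 1156/(30*19)) - 1*13456 = (9406 - 1*578/285) - 13456 = (9406 - 578/285) - 13456 = 2680132/285 - 13456 = -1154828/285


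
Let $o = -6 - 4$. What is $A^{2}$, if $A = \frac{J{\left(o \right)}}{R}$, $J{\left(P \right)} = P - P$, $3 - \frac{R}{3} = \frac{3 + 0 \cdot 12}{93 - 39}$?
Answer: $0$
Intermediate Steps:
$o = -10$ ($o = -6 - 4 = -10$)
$R = \frac{53}{6}$ ($R = 9 - 3 \frac{3 + 0 \cdot 12}{93 - 39} = 9 - 3 \frac{3 + 0}{54} = 9 - 3 \cdot 3 \cdot \frac{1}{54} = 9 - \frac{1}{6} = \frac{53}{6} \approx 8.8333$)
$J{\left(P \right)} = 0$
$A = 0$ ($A = \frac{0}{\frac{53}{6}} = 0 \cdot \frac{6}{53} = 0$)
$A^{2} = 0^{2} = 0$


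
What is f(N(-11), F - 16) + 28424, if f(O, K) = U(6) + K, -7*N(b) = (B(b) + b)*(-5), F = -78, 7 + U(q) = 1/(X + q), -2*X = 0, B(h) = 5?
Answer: 169939/6 ≈ 28323.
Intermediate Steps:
X = 0 (X = -½*0 = 0)
U(q) = -7 + 1/q (U(q) = -7 + 1/(0 + q) = -7 + 1/q)
N(b) = 25/7 + 5*b/7 (N(b) = -(5 + b)*(-5)/7 = -(-25 - 5*b)/7 = 25/7 + 5*b/7)
f(O, K) = -41/6 + K (f(O, K) = (-7 + 1/6) + K = (-7 + ⅙) + K = -41/6 + K)
f(N(-11), F - 16) + 28424 = (-41/6 + (-78 - 16)) + 28424 = (-41/6 - 94) + 28424 = -605/6 + 28424 = 169939/6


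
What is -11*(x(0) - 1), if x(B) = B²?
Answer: 11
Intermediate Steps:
-11*(x(0) - 1) = -11*(0² - 1) = -11*(0 - 1) = -11*(-1) = 11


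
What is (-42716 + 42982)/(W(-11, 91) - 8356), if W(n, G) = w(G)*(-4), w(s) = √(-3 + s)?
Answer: -277837/8727666 + 133*√22/4363833 ≈ -0.031691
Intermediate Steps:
W(n, G) = -4*√(-3 + G) (W(n, G) = √(-3 + G)*(-4) = -4*√(-3 + G))
(-42716 + 42982)/(W(-11, 91) - 8356) = (-42716 + 42982)/(-4*√(-3 + 91) - 8356) = 266/(-8*√22 - 8356) = 266/(-8356 - 8*√22)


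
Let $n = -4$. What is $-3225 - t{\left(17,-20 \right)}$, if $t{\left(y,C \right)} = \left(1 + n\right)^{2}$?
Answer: $-3234$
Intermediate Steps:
$t{\left(y,C \right)} = 9$ ($t{\left(y,C \right)} = \left(1 - 4\right)^{2} = \left(-3\right)^{2} = 9$)
$-3225 - t{\left(17,-20 \right)} = -3225 - 9 = -3234$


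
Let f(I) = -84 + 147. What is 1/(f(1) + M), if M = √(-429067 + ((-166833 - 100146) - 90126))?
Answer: 63/790141 - 2*I*√196543/790141 ≈ 7.9733e-5 - 0.0011222*I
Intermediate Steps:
f(I) = 63
M = 2*I*√196543 (M = √(-429067 + (-266979 - 90126)) = √(-429067 - 357105) = √(-786172) = 2*I*√196543 ≈ 886.66*I)
1/(f(1) + M) = 1/(63 + 2*I*√196543)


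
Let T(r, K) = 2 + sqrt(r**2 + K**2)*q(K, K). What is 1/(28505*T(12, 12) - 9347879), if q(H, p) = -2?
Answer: -9290869/85384206426361 + 684120*sqrt(2)/85384206426361 ≈ -9.7481e-8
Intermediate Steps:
T(r, K) = 2 - 2*sqrt(K**2 + r**2) (T(r, K) = 2 + sqrt(r**2 + K**2)*(-2) = 2 + sqrt(K**2 + r**2)*(-2) = 2 - 2*sqrt(K**2 + r**2))
1/(28505*T(12, 12) - 9347879) = 1/(28505*(2 - 2*sqrt(12**2 + 12**2)) - 9347879) = 1/(28505*(2 - 2*sqrt(144 + 144)) - 9347879) = 1/(28505*(2 - 24*sqrt(2)) - 9347879) = 1/((57010 - 684120*sqrt(2)) - 9347879) = 1/(-9290869 - 684120*sqrt(2))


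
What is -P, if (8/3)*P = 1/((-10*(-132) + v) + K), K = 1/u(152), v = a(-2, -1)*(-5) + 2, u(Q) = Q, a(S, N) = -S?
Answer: -19/66475 ≈ -0.00028582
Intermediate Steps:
v = -8 (v = -1*(-2)*(-5) + 2 = 2*(-5) + 2 = -10 + 2 = -8)
K = 1/152 ≈ 0.0065789
P = 19/66475 (P = 3/(8*((-10*(-132) - 8) + 1/152)) = 3/(8*((1320 - 8) + 1/152)) = 3/(8*(1312 + 1/152)) = 3/(8*(199425/152)) = (3/8)*(152/199425) = 19/66475 ≈ 0.00028582)
-P = -1*19/66475 = -19/66475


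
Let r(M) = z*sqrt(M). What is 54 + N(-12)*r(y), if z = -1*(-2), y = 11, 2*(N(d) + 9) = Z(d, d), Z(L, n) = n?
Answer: 54 - 30*sqrt(11) ≈ -45.499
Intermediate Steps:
N(d) = -9 + d/2
z = 2
r(M) = 2*sqrt(M)
54 + N(-12)*r(y) = 54 + (-9 + (1/2)*(-12))*(2*sqrt(11)) = 54 + (-9 - 6)*(2*sqrt(11)) = 54 - 30*sqrt(11)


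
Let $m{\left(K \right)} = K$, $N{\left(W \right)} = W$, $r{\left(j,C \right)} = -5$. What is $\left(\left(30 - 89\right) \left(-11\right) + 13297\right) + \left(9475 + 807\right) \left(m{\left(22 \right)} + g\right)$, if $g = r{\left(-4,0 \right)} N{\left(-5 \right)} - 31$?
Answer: $178458$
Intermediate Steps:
$g = -6$ ($g = \left(-5\right) \left(-5\right) - 31 = 25 - 31 = -6$)
$\left(\left(30 - 89\right) \left(-11\right) + 13297\right) + \left(9475 + 807\right) \left(m{\left(22 \right)} + g\right) = \left(\left(30 - 89\right) \left(-11\right) + 13297\right) + \left(9475 + 807\right) \left(22 - 6\right) = \left(\left(-59\right) \left(-11\right) + 13297\right) + 10282 \cdot 16 = \left(649 + 13297\right) + 164512 = 13946 + 164512 = 178458$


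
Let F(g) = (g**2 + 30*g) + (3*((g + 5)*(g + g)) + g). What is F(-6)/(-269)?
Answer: 114/269 ≈ 0.42379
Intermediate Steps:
F(g) = g**2 + 31*g + 6*g*(5 + g) (F(g) = (g**2 + 30*g) + (3*((5 + g)*(2*g)) + g) = (g**2 + 30*g) + (3*(2*g*(5 + g)) + g) = (g**2 + 30*g) + (6*g*(5 + g) + g) = (g**2 + 30*g) + (g + 6*g*(5 + g)) = g**2 + 31*g + 6*g*(5 + g))
F(-6)/(-269) = -6*(61 + 7*(-6))/(-269) = -6*(61 - 42)*(-1/269) = -6*19*(-1/269) = -114*(-1/269) = 114/269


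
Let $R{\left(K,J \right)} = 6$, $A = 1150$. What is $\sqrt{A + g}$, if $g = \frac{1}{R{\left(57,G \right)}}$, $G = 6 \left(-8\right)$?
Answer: $\frac{\sqrt{41406}}{6} \approx 33.914$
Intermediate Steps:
$G = -48$
$g = \frac{1}{6} \approx 0.16667$
$\sqrt{A + g} = \sqrt{1150 + \frac{1}{6}} = \sqrt{\frac{6901}{6}} = \frac{\sqrt{41406}}{6}$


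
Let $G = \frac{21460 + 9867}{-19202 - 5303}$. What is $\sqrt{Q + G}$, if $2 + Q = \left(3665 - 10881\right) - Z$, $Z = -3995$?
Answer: $\frac{i \sqrt{11456586590}}{1885} \approx 56.783 i$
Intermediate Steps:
$Q = -3223$ ($Q = -2 + \left(\left(3665 - 10881\right) - -3995\right) = -2 + \left(-7216 + 3995\right) = -2 - 3221 = -3223$)
$G = - \frac{31327}{24505}$ ($G = \frac{31327}{-24505} = 31327 \left(- \frac{1}{24505}\right) = - \frac{31327}{24505} \approx -1.2784$)
$\sqrt{Q + G} = \sqrt{-3223 - \frac{31327}{24505}} = \sqrt{- \frac{79010942}{24505}} = \frac{i \sqrt{11456586590}}{1885}$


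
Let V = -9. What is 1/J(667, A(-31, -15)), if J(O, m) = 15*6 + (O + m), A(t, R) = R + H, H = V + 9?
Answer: 1/742 ≈ 0.0013477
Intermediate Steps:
H = 0 (H = -9 + 9 = 0)
A(t, R) = R (A(t, R) = R + 0 = R)
J(O, m) = 90 + O + m (J(O, m) = 90 + (O + m) = 90 + O + m)
1/J(667, A(-31, -15)) = 1/(90 + 667 - 15) = 1/742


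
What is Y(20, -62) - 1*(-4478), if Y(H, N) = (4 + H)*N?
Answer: 2990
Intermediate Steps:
Y(H, N) = N*(4 + H)
Y(20, -62) - 1*(-4478) = -62*(4 + 20) - 1*(-4478) = -62*24 + 4478 = -1488 + 4478 = 2990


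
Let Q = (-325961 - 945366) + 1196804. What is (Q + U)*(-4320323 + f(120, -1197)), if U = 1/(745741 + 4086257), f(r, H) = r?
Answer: 1555683442919311459/4831998 ≈ 3.2195e+11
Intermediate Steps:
Q = -74523 (Q = -1271327 + 1196804 = -74523)
U = 1/4831998 ≈ 2.0695e-7
(Q + U)*(-4320323 + f(120, -1197)) = (-74523 + 1/4831998)*(-4320323 + 120) = -360094986953/4831998*(-4320203) = 1555683442919311459/4831998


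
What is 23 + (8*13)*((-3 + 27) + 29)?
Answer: 5535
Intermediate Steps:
23 + (8*13)*((-3 + 27) + 29) = 23 + 104*(24 + 29) = 23 + 104*53 = 23 + 5512 = 5535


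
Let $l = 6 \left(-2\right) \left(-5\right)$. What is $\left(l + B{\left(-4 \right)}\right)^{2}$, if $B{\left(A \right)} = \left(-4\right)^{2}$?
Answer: $5776$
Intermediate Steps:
$l = 60$ ($l = \left(-12\right) \left(-5\right) = 60$)
$B{\left(A \right)} = 16$
$\left(l + B{\left(-4 \right)}\right)^{2} = \left(60 + 16\right)^{2} = 76^{2} = 5776$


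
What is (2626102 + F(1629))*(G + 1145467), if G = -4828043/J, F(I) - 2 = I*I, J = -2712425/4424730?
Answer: 5167767950762373177/108497 ≈ 4.7631e+13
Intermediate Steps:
J = -542485/884946 (J = -2712425*1/4424730 = -542485/884946 ≈ -0.61302)
F(I) = 2 + I**2 (F(I) = 2 + I*I = 2 + I**2)
G = 4272557340678/542485 (G = -4828043/(-542485/884946) = -4828043*(-884946/542485) = 4272557340678/542485 ≈ 7.8759e+6)
(2626102 + F(1629))*(G + 1145467) = (2626102 + (2 + 1629**2))*(4272557340678/542485 + 1145467) = (2626102 + (2 + 2653641))*(4893956006173/542485) = (2626102 + 2653643)*(4893956006173/542485) = 5279745*(4893956006173/542485) = 5167767950762373177/108497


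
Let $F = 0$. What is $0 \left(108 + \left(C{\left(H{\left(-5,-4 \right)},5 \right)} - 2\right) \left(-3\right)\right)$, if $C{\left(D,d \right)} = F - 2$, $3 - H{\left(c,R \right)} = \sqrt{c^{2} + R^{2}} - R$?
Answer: $0$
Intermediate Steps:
$H{\left(c,R \right)} = 3 + R - \sqrt{R^{2} + c^{2}}$ ($H{\left(c,R \right)} = 3 - \left(\sqrt{c^{2} + R^{2}} - R\right) = 3 - \left(\sqrt{R^{2} + c^{2}} - R\right) = 3 + \left(R - \sqrt{R^{2} + c^{2}}\right) = 3 + R - \sqrt{R^{2} + c^{2}}$)
$C{\left(D,d \right)} = -2$ ($C{\left(D,d \right)} = 0 - 2 = -2$)
$0 \left(108 + \left(C{\left(H{\left(-5,-4 \right)},5 \right)} - 2\right) \left(-3\right)\right) = 0 \left(108 + \left(-2 - 2\right) \left(-3\right)\right) = 0 \left(108 - -12\right) = 0 \left(108 + 12\right) = 0 \cdot 120 = 0$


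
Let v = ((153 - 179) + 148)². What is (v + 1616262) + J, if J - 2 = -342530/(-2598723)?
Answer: 4238902166534/2598723 ≈ 1.6311e+6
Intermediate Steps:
v = 14884 (v = (-26 + 148)² = 122² = 14884)
J = 5539976/2598723 (J = 2 - 342530/(-2598723) = 2 - 342530*(-1/2598723) = 2 + 342530/2598723 = 5539976/2598723 ≈ 2.1318)
(v + 1616262) + J = (14884 + 1616262) + 5539976/2598723 = 1631146 + 5539976/2598723 = 4238902166534/2598723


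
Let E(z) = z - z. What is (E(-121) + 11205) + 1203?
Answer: 12408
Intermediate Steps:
E(z) = 0
(E(-121) + 11205) + 1203 = (0 + 11205) + 1203 = 11205 + 1203 = 12408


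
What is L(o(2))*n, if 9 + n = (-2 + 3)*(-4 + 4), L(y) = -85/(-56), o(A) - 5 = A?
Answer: -765/56 ≈ -13.661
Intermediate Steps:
o(A) = 5 + A
L(y) = 85/56 (L(y) = -85*(-1/56) = 85/56)
n = -9 (n = -9 + (-2 + 3)*(-4 + 4) = -9 + 1*0 = -9 + 0 = -9)
L(o(2))*n = (85/56)*(-9) = -765/56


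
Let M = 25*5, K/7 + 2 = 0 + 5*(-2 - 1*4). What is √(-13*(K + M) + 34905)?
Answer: 4*√2262 ≈ 190.24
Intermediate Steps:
K = -224 (K = -14 + 7*(0 + 5*(-2 - 1*4)) = -14 + 7*(0 + 5*(-2 - 4)) = -14 + 7*(0 + 5*(-6)) = -14 + 7*(0 - 30) = -14 + 7*(-30) = -14 - 210 = -224)
M = 125
√(-13*(K + M) + 34905) = √(-13*(-224 + 125) + 34905) = √(-13*(-99) + 34905) = √(1287 + 34905) = √36192 = 4*√2262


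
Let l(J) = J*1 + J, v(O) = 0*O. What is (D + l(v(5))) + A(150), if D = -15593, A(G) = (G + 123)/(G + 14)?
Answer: -2556979/164 ≈ -15591.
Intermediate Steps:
v(O) = 0
A(G) = (123 + G)/(14 + G)
l(J) = 2*J (l(J) = J + J = 2*J)
(D + l(v(5))) + A(150) = (-15593 + 2*0) + (123 + 150)/(14 + 150) = (-15593 + 0) + 273/164 = -15593 + (1/164)*273 = -15593 + 273/164 = -2556979/164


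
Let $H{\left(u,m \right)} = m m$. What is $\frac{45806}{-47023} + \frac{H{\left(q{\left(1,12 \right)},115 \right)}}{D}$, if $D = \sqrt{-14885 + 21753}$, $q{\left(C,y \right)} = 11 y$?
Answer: $- \frac{45806}{47023} + \frac{13225 \sqrt{1717}}{3434} \approx 158.61$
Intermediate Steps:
$H{\left(u,m \right)} = m^{2}$
$D = 2 \sqrt{1717}$ ($D = \sqrt{6868} = 2 \sqrt{1717} \approx 82.873$)
$\frac{45806}{-47023} + \frac{H{\left(q{\left(1,12 \right)},115 \right)}}{D} = \frac{45806}{-47023} + \frac{115^{2}}{2 \sqrt{1717}} = 45806 \left(- \frac{1}{47023}\right) + 13225 \frac{\sqrt{1717}}{3434} = - \frac{45806}{47023} + \frac{13225 \sqrt{1717}}{3434}$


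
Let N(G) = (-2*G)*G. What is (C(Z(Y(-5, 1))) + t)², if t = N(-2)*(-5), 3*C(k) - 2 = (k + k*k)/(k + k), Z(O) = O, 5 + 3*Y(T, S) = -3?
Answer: 528529/324 ≈ 1631.3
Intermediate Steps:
Y(T, S) = -8/3 (Y(T, S) = -5/3 + (⅓)*(-3) = -5/3 - 1 = -8/3)
C(k) = ⅔ + (k + k²)/(6*k) (C(k) = ⅔ + ((k + k*k)/(k + k))/3 = ⅔ + ((k + k²)/((2*k)))/3 = ⅔ + ((k + k²)*(1/(2*k)))/3 = ⅔ + ((k + k²)/(2*k))/3 = ⅔ + (k + k²)/(6*k))
N(G) = -2*G²
t = 40 (t = -2*(-2)²*(-5) = -2*4*(-5) = -8*(-5) = 40)
(C(Z(Y(-5, 1))) + t)² = ((⅚ + (⅙)*(-8/3)) + 40)² = ((⅚ - 4/9) + 40)² = (7/18 + 40)² = (727/18)² = 528529/324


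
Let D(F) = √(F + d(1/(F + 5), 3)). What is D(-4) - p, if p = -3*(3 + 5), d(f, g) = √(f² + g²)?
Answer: 24 + √(-4 + √10) ≈ 24.0 + 0.91527*I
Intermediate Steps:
p = -24 (p = -3*8 = -24)
D(F) = √(F + √(9 + (5 + F)⁻²)) (D(F) = √(F + √((1/(F + 5))² + 3²)) = √(F + √((1/(5 + F))² + 9)) = √(F + √((5 + F)⁻² + 9)) = √(F + √(9 + (5 + F)⁻²)))
D(-4) - p = √(-4 + √(9 + (5 - 4)⁻²)) - 1*(-24) = √(-4 + √(9 + 1⁻²)) + 24 = √(-4 + √(9 + 1)) + 24 = √(-4 + √10) + 24 = 24 + √(-4 + √10)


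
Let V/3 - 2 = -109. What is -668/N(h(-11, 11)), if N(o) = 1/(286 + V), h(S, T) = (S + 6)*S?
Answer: 23380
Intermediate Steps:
V = -321 (V = 6 + 3*(-109) = 6 - 327 = -321)
h(S, T) = S*(6 + S) (h(S, T) = (6 + S)*S = S*(6 + S))
N(o) = -1/35 (N(o) = 1/(286 - 321) = 1/(-35) = -1/35)
-668/N(h(-11, 11)) = -668/(-1/35) = -668*(-35) = 23380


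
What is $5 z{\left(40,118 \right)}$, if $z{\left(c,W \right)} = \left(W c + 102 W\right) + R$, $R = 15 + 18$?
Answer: $83945$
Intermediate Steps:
$R = 33$
$z{\left(c,W \right)} = 33 + 102 W + W c$ ($z{\left(c,W \right)} = \left(W c + 102 W\right) + 33 = \left(102 W + W c\right) + 33 = 33 + 102 W + W c$)
$5 z{\left(40,118 \right)} = 5 \left(33 + 102 \cdot 118 + 118 \cdot 40\right) = 5 \left(33 + 12036 + 4720\right) = 5 \cdot 16789 = 83945$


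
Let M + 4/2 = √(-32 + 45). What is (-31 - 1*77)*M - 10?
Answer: 206 - 108*√13 ≈ -183.40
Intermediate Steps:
M = -2 + √13 (M = -2 + √(-32 + 45) = -2 + √13 ≈ 1.6056)
(-31 - 1*77)*M - 10 = (-31 - 1*77)*(-2 + √13) - 10 = (-31 - 77)*(-2 + √13) - 10 = -108*(-2 + √13) - 10 = (216 - 108*√13) - 10 = 206 - 108*√13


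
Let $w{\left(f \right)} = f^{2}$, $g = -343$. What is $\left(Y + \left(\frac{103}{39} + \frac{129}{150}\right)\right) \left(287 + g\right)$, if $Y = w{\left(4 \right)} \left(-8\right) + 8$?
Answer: $\frac{6360844}{975} \approx 6523.9$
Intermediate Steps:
$Y = -120$ ($Y = 4^{2} \left(-8\right) + 8 = 16 \left(-8\right) + 8 = -128 + 8 = -120$)
$\left(Y + \left(\frac{103}{39} + \frac{129}{150}\right)\right) \left(287 + g\right) = \left(-120 + \left(\frac{103}{39} + \frac{129}{150}\right)\right) \left(287 - 343\right) = \left(-120 + \left(103 \cdot \frac{1}{39} + 129 \cdot \frac{1}{150}\right)\right) \left(-56\right) = \left(-120 + \left(\frac{103}{39} + \frac{43}{50}\right)\right) \left(-56\right) = \left(-120 + \frac{6827}{1950}\right) \left(-56\right) = \left(- \frac{227173}{1950}\right) \left(-56\right) = \frac{6360844}{975}$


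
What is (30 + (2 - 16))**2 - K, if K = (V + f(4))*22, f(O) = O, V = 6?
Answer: 36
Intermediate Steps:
K = 220 (K = (6 + 4)*22 = 10*22 = 220)
(30 + (2 - 16))**2 - K = (30 + (2 - 16))**2 - 1*220 = (30 - 14)**2 - 220 = 16**2 - 220 = 256 - 220 = 36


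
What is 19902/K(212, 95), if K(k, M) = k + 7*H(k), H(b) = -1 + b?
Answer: 6634/563 ≈ 11.783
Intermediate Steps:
K(k, M) = -7 + 8*k (K(k, M) = k + 7*(-1 + k) = k + (-7 + 7*k) = -7 + 8*k)
19902/K(212, 95) = 19902/(-7 + 8*212) = 19902/(-7 + 1696) = 19902/1689 = 19902*(1/1689) = 6634/563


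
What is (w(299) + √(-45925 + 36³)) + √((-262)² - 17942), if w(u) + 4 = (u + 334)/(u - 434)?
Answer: -391/45 + √731 + √50702 ≈ 243.52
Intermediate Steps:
w(u) = -4 + (334 + u)/(-434 + u) (w(u) = -4 + (u + 334)/(u - 434) = -4 + (334 + u)/(-434 + u))
(w(299) + √(-45925 + 36³)) + √((-262)² - 17942) = (3*(690 - 1*299)/(-434 + 299) + √(-45925 + 36³)) + √((-262)² - 17942) = (3*(690 - 299)/(-135) + √(-45925 + 46656)) + √(68644 - 17942) = (3*(-1/135)*391 + √731) + √50702 = (-391/45 + √731) + √50702 = -391/45 + √731 + √50702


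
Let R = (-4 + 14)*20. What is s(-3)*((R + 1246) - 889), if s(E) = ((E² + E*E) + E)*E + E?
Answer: -26736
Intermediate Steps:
R = 200 (R = 10*20 = 200)
s(E) = E + E*(E + 2*E²) (s(E) = ((E² + E²) + E)*E + E = (2*E² + E)*E + E = (E + 2*E²)*E + E = E*(E + 2*E²) + E = E + E*(E + 2*E²))
s(-3)*((R + 1246) - 889) = (-3*(1 - 3 + 2*(-3)²))*((200 + 1246) - 889) = (-3*(1 - 3 + 2*9))*(1446 - 889) = -3*(1 - 3 + 18)*557 = -3*16*557 = -48*557 = -26736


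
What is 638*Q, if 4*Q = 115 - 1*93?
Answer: 3509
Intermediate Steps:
Q = 11/2 (Q = (115 - 1*93)/4 = (115 - 93)/4 = (¼)*22 = 11/2 ≈ 5.5000)
638*Q = 638*(11/2) = 3509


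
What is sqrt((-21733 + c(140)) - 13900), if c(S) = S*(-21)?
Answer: I*sqrt(38573) ≈ 196.4*I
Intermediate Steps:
c(S) = -21*S
sqrt((-21733 + c(140)) - 13900) = sqrt((-21733 - 21*140) - 13900) = sqrt((-21733 - 2940) - 13900) = sqrt(-24673 - 13900) = sqrt(-38573) = I*sqrt(38573)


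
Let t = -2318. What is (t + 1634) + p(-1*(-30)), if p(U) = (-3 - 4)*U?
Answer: -894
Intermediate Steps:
p(U) = -7*U
(t + 1634) + p(-1*(-30)) = (-2318 + 1634) - (-7)*(-30) = -684 - 7*30 = -684 - 210 = -894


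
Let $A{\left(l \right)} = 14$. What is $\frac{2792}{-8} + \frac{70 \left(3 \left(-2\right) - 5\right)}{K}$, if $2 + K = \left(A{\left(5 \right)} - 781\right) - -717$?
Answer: $- \frac{8689}{26} \approx -334.19$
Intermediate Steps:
$K = -52$ ($K = -2 + \left(\left(14 - 781\right) - -717\right) = -2 + \left(\left(14 - 781\right) + 717\right) = -2 + \left(-767 + 717\right) = -2 - 50 = -52$)
$\frac{2792}{-8} + \frac{70 \left(3 \left(-2\right) - 5\right)}{K} = \frac{2792}{-8} + \frac{70 \left(3 \left(-2\right) - 5\right)}{-52} = 2792 \left(- \frac{1}{8}\right) + 70 \left(-6 - 5\right) \left(- \frac{1}{52}\right) = -349 + 70 \left(-11\right) \left(- \frac{1}{52}\right) = -349 - - \frac{385}{26} = -349 + \frac{385}{26} = - \frac{8689}{26}$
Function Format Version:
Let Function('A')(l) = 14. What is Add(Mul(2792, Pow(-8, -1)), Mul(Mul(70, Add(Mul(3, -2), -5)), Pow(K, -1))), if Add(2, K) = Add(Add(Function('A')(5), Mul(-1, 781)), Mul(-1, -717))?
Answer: Rational(-8689, 26) ≈ -334.19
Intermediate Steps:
K = -52 (K = Add(-2, Add(Add(14, Mul(-1, 781)), Mul(-1, -717))) = Add(-2, Add(Add(14, -781), 717)) = Add(-2, Add(-767, 717)) = Add(-2, -50) = -52)
Add(Mul(2792, Pow(-8, -1)), Mul(Mul(70, Add(Mul(3, -2), -5)), Pow(K, -1))) = Add(Mul(2792, Pow(-8, -1)), Mul(Mul(70, Add(Mul(3, -2), -5)), Pow(-52, -1))) = Add(Mul(2792, Rational(-1, 8)), Mul(Mul(70, Add(-6, -5)), Rational(-1, 52))) = Add(-349, Mul(Mul(70, -11), Rational(-1, 52))) = Add(-349, Mul(-770, Rational(-1, 52))) = Add(-349, Rational(385, 26)) = Rational(-8689, 26)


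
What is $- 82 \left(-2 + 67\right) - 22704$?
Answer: $-28034$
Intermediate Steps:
$- 82 \left(-2 + 67\right) - 22704 = \left(-82\right) 65 - 22704 = -5330 - 22704 = -28034$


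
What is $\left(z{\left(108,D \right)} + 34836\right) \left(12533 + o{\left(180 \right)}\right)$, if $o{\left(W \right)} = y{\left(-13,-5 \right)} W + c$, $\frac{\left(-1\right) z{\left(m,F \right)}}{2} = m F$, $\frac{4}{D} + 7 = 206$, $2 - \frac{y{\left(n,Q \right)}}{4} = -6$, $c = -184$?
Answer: $630766500$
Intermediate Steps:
$y{\left(n,Q \right)} = 32$ ($y{\left(n,Q \right)} = 8 - -24 = 8 + 24 = 32$)
$D = \frac{4}{199}$ ($D = \frac{4}{-7 + 206} = \frac{4}{199} \approx 0.020101$)
$z{\left(m,F \right)} = - 2 F m$ ($z{\left(m,F \right)} = - 2 m F = - 2 F m$)
$o{\left(W \right)} = -184 + 32 W$ ($o{\left(W \right)} = 32 W - 184 = -184 + 32 W$)
$\left(z{\left(108,D \right)} + 34836\right) \left(12533 + o{\left(180 \right)}\right) = \left(\left(-2\right) \frac{4}{199} \cdot 108 + 34836\right) \left(12533 + \left(-184 + 32 \cdot 180\right)\right) = \left(- \frac{864}{199} + 34836\right) \left(12533 + \left(-184 + 5760\right)\right) = \frac{6931500 \left(12533 + 5576\right)}{199} = \frac{6931500}{199} \cdot 18109 = 630766500$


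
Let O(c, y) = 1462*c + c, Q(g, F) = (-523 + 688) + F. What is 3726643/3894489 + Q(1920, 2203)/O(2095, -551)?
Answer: 11431327045307/11936550367665 ≈ 0.95767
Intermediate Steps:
Q(g, F) = 165 + F
O(c, y) = 1463*c
3726643/3894489 + Q(1920, 2203)/O(2095, -551) = 3726643/3894489 + (165 + 2203)/((1463*2095)) = 3726643*(1/3894489) + 2368/3064985 = 3726643/3894489 + 2368*(1/3064985) = 3726643/3894489 + 2368/3064985 = 11431327045307/11936550367665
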